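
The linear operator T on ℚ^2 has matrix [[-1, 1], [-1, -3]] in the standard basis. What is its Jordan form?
J = [[-2, 1], [0, -2]]

The characteristic polynomial is det(xI - A) = (x + 2)^2, so the eigenvalues are -2 (algebraic multiplicity 2).

For λ = -2: rank(A + 2I) = 1, rank((A + 2I)^2) = 0. The eigenspace has dimension 2 - 1 = 1, so there is 1 Jordan block; the rank sequence gives block sizes [2].

Assembling the blocks gives the Jordan form J above.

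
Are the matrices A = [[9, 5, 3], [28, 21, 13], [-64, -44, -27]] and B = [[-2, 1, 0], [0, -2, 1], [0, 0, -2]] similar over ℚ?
trace(A) = 3 but trace(B) = -6. The trace is a similarity invariant, so A and B are not similar.

No.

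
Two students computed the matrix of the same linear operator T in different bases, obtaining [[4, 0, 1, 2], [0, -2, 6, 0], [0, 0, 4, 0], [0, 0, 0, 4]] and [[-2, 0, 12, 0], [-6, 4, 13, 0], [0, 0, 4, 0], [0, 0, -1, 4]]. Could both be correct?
Yes.

Two matrices over a field are similar if and only if they have the same invariant factors.

Both A and B have characteristic polynomial (x - 4)^3(x + 2) and minimal polynomial (x - 4)^2(x + 2). Computing further, both have invariant factors x - 4, (x - 4)^2(x + 2). Hence A and B are similar.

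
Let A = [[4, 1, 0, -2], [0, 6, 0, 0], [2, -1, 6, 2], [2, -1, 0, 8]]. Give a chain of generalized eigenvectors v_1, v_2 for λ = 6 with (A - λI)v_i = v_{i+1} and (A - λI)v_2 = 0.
We seek v_1 ∈ ker((A - 6I)^2) \ ker(A - 6I), then set v_{i+1} = (A - 6I) v_i.

One such chain is v_1 = [[0, -1, 0, -1]]^T, v_2 = [[1, 0, -1, -1]]^T. Check: (A - 6I) v_2 = [[0, 0, 0, 0]]^T = 0.

v_1 = [[0, -1, 0, -1]]^T, v_2 = [[1, 0, -1, -1]]^T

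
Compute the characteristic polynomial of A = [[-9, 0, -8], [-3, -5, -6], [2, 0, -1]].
xI - A = [[x + 9, 0, 8], [3, x + 5, 6], [-2, 0, x + 1]].

Expanding det(xI - A) along the first row:
det(xI - A) = + (x + 9)·det([[x + 5, 6], [0, x + 1]]) - (0)·det([[3, 6], [-2, x + 1]]) + (8)·det([[3, x + 5], [-2, 0]]).

Evaluating gives χ_A(x) = x^3 + 15x^2 + 75x + 125 = (x + 5)^3.

χ_A(x) = (x + 5)^3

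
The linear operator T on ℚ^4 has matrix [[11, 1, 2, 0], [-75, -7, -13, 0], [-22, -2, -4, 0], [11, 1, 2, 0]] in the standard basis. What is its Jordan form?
The characteristic polynomial is det(xI - A) = x^4, so the eigenvalues are 0 (algebraic multiplicity 4).

For λ = 0: rank(A) = 2, rank(A^2) = 1, rank(A^3) = 0. The eigenspace has dimension 4 - 2 = 2, so there are 2 Jordan blocks; the rank sequence gives block sizes [3, 1].

Assembling the blocks gives the Jordan form J above.

J = [[0, 1, 0, 0], [0, 0, 1, 0], [0, 0, 0, 0], [0, 0, 0, 0]]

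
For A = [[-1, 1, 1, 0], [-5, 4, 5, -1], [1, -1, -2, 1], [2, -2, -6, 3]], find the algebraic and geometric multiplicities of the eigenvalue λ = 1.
algebraic multiplicity 4, geometric multiplicity 2

The characteristic polynomial is (x - 1)^4, so the factor x - 1 appears with exponent 4: the algebraic multiplicity is 4.

rank(A - I) = 2, so the eigenspace has dimension 4 - 2 = 2: the geometric multiplicity is 2.

Since 2 < 4, A is not diagonalizable.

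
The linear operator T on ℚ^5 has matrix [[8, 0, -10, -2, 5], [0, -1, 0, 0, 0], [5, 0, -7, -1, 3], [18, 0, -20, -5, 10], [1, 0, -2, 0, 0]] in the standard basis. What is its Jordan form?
J = [[-1, 1, 0, 0, 0], [0, -1, 0, 0, 0], [0, 0, -1, 1, 0], [0, 0, 0, -1, 0], [0, 0, 0, 0, -1]]

The characteristic polynomial is det(xI - A) = (x + 1)^5, so the eigenvalues are -1 (algebraic multiplicity 5).

For λ = -1: rank(A + I) = 2, rank((A + I)^2) = 0. The eigenspace has dimension 5 - 2 = 3, so there are 3 Jordan blocks; the rank sequence gives block sizes [2, 2, 1].

Assembling the blocks gives the Jordan form J above.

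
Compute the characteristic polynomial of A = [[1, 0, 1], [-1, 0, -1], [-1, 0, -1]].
xI - A = [[x - 1, 0, -1], [1, x, 1], [1, 0, x + 1]].

Expanding det(xI - A) along the first row:
det(xI - A) = + (x - 1)·det([[x, 1], [0, x + 1]]) - (0)·det([[1, 1], [1, x + 1]]) + (-1)·det([[1, x], [1, 0]]).

Evaluating gives χ_A(x) = x^3.

χ_A(x) = x^3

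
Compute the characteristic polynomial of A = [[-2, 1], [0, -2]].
χ_A(x) = (x + 2)^2

xI - A = [[x + 2, -1], [0, x + 2]].

Expanding det(xI - A) along the first row:
det(xI - A) = + (x + 2)·det([[x + 2]]) - (-1)·det([[0]]).

Evaluating gives χ_A(x) = x^2 + 4x + 4 = (x + 2)^2.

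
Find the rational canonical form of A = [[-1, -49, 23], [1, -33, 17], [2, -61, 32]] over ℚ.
R = [[0, 0, 36], [1, 0, 15], [0, 1, -2]]

The invariant factors of A (the non-unit diagonal entries of the Smith normal form of xI - A over ℚ[x]) are (x - 4)(x + 3)^2, each dividing the next. The characteristic polynomial is their product, (x - 4)(x + 3)^2.

The rational canonical form is the block-diagonal matrix of companion matrices C(f_i):
R = [[0, 0, 36], [1, 0, 15], [0, 1, -2]].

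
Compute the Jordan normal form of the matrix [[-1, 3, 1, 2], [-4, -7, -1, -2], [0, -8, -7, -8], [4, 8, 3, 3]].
The characteristic polynomial is det(xI - A) = (x + 3)^4, so the eigenvalues are -3 (algebraic multiplicity 4).

For λ = -3: rank(A + 3I) = 2, rank((A + 3I)^2) = 1, rank((A + 3I)^3) = 0. The eigenspace has dimension 4 - 2 = 2, so there are 2 Jordan blocks; the rank sequence gives block sizes [3, 1].

Assembling the blocks gives the Jordan form J above.

J = [[-3, 1, 0, 0], [0, -3, 1, 0], [0, 0, -3, 0], [0, 0, 0, -3]]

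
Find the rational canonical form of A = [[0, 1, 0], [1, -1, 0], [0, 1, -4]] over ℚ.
The invariant factors of A (the non-unit diagonal entries of the Smith normal form of xI - A over ℚ[x]) are (x + 4)(x^2 + x - 1), each dividing the next. The characteristic polynomial is their product, (x + 4)(x^2 + x - 1).

The rational canonical form is the block-diagonal matrix of companion matrices C(f_i):
R = [[0, 0, 4], [1, 0, -3], [0, 1, -5]].

Note the characteristic polynomial does not split into linear factors over ℚ, so A has no Jordan form over ℚ; the rational canonical form exists over any field.

R = [[0, 0, 4], [1, 0, -3], [0, 1, -5]]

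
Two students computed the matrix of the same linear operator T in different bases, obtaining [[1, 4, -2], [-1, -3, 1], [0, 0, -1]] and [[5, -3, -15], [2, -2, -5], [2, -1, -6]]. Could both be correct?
Yes.

Two matrices over a field are similar if and only if they have the same invariant factors.

Both A and B have characteristic polynomial (x + 1)^3 and minimal polynomial (x + 1)^2. Computing further, both have invariant factors x + 1, (x + 1)^2. Hence A and B are similar.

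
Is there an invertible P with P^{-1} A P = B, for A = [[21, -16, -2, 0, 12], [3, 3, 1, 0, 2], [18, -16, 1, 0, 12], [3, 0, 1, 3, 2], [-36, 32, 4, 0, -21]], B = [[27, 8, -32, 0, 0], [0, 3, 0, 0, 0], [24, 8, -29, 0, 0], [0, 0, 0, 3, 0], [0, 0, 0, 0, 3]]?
Both have characteristic polynomial (x - 3)^4(x + 5), but the minimal polynomial of A is (x - 3)^2(x + 5) while the minimal polynomial of B is (x - 3)(x + 5). The minimal polynomial is a similarity invariant, so A and B are not similar.

No.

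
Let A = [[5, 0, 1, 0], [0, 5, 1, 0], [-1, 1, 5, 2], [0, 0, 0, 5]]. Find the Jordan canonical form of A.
J = [[5, 1, 0, 0], [0, 5, 1, 0], [0, 0, 5, 0], [0, 0, 0, 5]]

The characteristic polynomial is det(xI - A) = (x - 5)^4, so the eigenvalues are 5 (algebraic multiplicity 4).

For λ = 5: rank(A - 5I) = 2, rank((A - 5I)^2) = 1, rank((A - 5I)^3) = 0. The eigenspace has dimension 4 - 2 = 2, so there are 2 Jordan blocks; the rank sequence gives block sizes [3, 1].

Assembling the blocks gives the Jordan form J above.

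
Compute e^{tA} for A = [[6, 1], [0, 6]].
e^{tA} = [[e^{6*t}, t*e^{6*t}], [0, e^{6*t}]]

A has Jordan form J = [[6, 1], [0, 6]] with A = PJP^{-1}, so e^{tA} = P e^{tJ} P^{-1}.

For a Jordan block J_k(λ), e^{tJ_k(λ)} = e^{λt} · (I + tN + t^2 N^2/2! + ... + t^{k-1} N^{k-1}/(k-1)!) where N is the nilpotent superdiagonal part.

Assembling the blocks and conjugating back gives the entries of e^{tA} as shown above.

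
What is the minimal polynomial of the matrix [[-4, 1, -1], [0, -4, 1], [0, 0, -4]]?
The characteristic polynomial factors as (x + 4)^3. The minimal polynomial is ∏(x - λ)^{k_λ} where k_λ is the size of the largest Jordan block at λ.

For λ = -4: rank(A + 4I) = 2, and the largest Jordan block has size 3 (the smallest k with rank((A + 4I)^k) = rank((A + 4I)^(k+1))).

So m_A(x) = (x + 4)^3.

m_A(x) = (x + 4)^3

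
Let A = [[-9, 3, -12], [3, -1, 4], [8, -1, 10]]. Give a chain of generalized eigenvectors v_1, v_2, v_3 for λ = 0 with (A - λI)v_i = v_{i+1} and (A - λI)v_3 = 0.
v_1 = [[1, 0, -1]]^T, v_2 = [[3, -1, -2]]^T, v_3 = [[-6, 2, 5]]^T

We seek v_1 ∈ ker(A^3) \ ker(A^2), then set v_{i+1} = A v_i.

One such chain is v_1 = [[1, 0, -1]]^T, v_2 = [[3, -1, -2]]^T, v_3 = [[-6, 2, 5]]^T. Check: A v_3 = [[0, 0, 0]]^T = 0.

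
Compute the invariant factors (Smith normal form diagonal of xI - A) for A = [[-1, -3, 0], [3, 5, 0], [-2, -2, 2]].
The Jordan structure of A has elementary divisors (x - 2)^2, (x - 2). Arranging the block sizes at each eigenvalue in decreasing order and taking row products gives the invariant factors.

Invariant factors (smallest first, each dividing the next): x - 2, (x - 2)^2.

Check: the last factor (x - 2)^2 is the minimal polynomial, and the product (x - 2)^3 is the characteristic polynomial.

x - 2, (x - 2)^2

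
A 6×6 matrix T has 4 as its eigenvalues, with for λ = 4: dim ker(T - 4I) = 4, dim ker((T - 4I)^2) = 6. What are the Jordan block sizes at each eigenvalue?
Jordan blocks: (4, 2), (4, 2), (4, 1), (4, 1)

λ = 4: successive nullity increments [4, 2] count blocks of size ≥ k; block sizes are [2, 2, 1, 1].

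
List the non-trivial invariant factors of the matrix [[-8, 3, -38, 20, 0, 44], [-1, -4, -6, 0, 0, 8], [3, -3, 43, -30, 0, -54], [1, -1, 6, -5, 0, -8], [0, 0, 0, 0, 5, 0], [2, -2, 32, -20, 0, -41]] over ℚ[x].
The Jordan structure of A has elementary divisors (x + 5)^2, (x + 5), (x + 5), (x - 5), (x - 5). Arranging the block sizes at each eigenvalue in decreasing order and taking row products gives the invariant factors.

Invariant factors (smallest first, each dividing the next): x + 5, (x - 5)(x + 5), (x - 5)(x + 5)^2.

Check: the last factor (x - 5)(x + 5)^2 is the minimal polynomial, and the product (x - 5)^2(x + 5)^4 is the characteristic polynomial.

x + 5, (x - 5)(x + 5), (x - 5)(x + 5)^2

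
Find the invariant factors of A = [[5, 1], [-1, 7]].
(x - 6)^2

The Jordan structure of A has elementary divisors (x - 6)^2. Arranging the block sizes at each eigenvalue in decreasing order and taking row products gives the invariant factors.

Invariant factors (smallest first, each dividing the next): (x - 6)^2.

Check: the last factor (x - 6)^2 is the minimal polynomial, and the product (x - 6)^2 is the characteristic polynomial.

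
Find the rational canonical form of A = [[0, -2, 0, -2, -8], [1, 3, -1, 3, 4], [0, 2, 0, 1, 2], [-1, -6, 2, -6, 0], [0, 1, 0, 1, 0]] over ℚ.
The invariant factors of A (the non-unit diagonal entries of the Smith normal form of xI - A over ℚ[x]) are (x - 1)(x + 4)(x^3 - 2), each dividing the next. The characteristic polynomial is their product, (x - 1)(x + 4)(x^3 - 2).

The rational canonical form is the block-diagonal matrix of companion matrices C(f_i):
R = [[0, 0, 0, 0, -8], [1, 0, 0, 0, 6], [0, 1, 0, 0, 2], [0, 0, 1, 0, 4], [0, 0, 0, 1, -3]].

Note the characteristic polynomial does not split into linear factors over ℚ, so A has no Jordan form over ℚ; the rational canonical form exists over any field.

R = [[0, 0, 0, 0, -8], [1, 0, 0, 0, 6], [0, 1, 0, 0, 2], [0, 0, 1, 0, 4], [0, 0, 0, 1, -3]]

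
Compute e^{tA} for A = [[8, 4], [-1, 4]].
e^{tA} = [[(2*t + 1)*e^{6*t}, 4*t*e^{6*t}], [-t*e^{6*t}, (1 - 2*t)*e^{6*t}]]

A has Jordan form J = [[6, 1], [0, 6]] with A = PJP^{-1}, so e^{tA} = P e^{tJ} P^{-1}.

For a Jordan block J_k(λ), e^{tJ_k(λ)} = e^{λt} · (I + tN + t^2 N^2/2! + ... + t^{k-1} N^{k-1}/(k-1)!) where N is the nilpotent superdiagonal part.

Assembling the blocks and conjugating back gives the entries of e^{tA} as shown above.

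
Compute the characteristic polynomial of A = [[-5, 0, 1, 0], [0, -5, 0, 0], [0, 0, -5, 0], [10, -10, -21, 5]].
χ_A(x) = (x - 5)(x + 5)^3

xI - A = [[x + 5, 0, -1, 0], [0, x + 5, 0, 0], [0, 0, x + 5, 0], [-10, 10, 21, x - 5]].

Expanding det(xI - A) along the first row:
det(xI - A) = + (x + 5)·det([[x + 5, 0, 0], [0, x + 5, 0], [10, 21, x - 5]]) - (0)·det([[0, 0, 0], [0, x + 5, 0], [-10, 21, x - 5]]) + (-1)·det([[0, x + 5, 0], [0, 0, 0], [-10, 10, x - 5]]) - (0)·det([[0, x + 5, 0], [0, 0, x + 5], [-10, 10, 21]]).

Evaluating gives χ_A(x) = x^4 + 10x^3 - 250x - 625 = (x - 5)(x + 5)^3.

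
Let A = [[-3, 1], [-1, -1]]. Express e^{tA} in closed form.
A has Jordan form J = [[-2, 1], [0, -2]] with A = PJP^{-1}, so e^{tA} = P e^{tJ} P^{-1}.

For a Jordan block J_k(λ), e^{tJ_k(λ)} = e^{λt} · (I + tN + t^2 N^2/2! + ... + t^{k-1} N^{k-1}/(k-1)!) where N is the nilpotent superdiagonal part.

Assembling the blocks and conjugating back gives the entries of e^{tA} as shown above.

e^{tA} = [[(1 - t)*e^{-2*t}, t*e^{-2*t}], [-t*e^{-2*t}, (t + 1)*e^{-2*t}]]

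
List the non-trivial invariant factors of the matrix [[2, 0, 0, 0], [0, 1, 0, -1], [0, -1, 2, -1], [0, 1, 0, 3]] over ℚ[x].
The Jordan structure of A has elementary divisors (x - 2)^2, (x - 2), (x - 2). Arranging the block sizes at each eigenvalue in decreasing order and taking row products gives the invariant factors.

Invariant factors (smallest first, each dividing the next): x - 2, x - 2, (x - 2)^2.

Check: the last factor (x - 2)^2 is the minimal polynomial, and the product (x - 2)^4 is the characteristic polynomial.

x - 2, x - 2, (x - 2)^2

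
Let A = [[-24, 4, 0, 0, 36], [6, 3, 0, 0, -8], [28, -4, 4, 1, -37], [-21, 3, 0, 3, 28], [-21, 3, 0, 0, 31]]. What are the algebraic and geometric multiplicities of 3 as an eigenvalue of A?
The characteristic polynomial is (x - 4)^2(x - 3)^3, so the factor x - 3 appears with exponent 3: the algebraic multiplicity is 3.

rank(A - 3I) = 3, so the eigenspace has dimension 5 - 3 = 2: the geometric multiplicity is 2.

Since 2 < 3, A is not diagonalizable.

algebraic multiplicity 3, geometric multiplicity 2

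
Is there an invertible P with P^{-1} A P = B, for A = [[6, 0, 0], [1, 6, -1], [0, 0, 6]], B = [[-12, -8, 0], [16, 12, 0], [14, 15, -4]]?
No.

trace(A) = 18 but trace(B) = -4. The trace is a similarity invariant, so A and B are not similar.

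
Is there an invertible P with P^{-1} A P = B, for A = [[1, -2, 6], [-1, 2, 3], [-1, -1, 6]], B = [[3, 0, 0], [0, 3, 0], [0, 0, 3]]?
No.

Both have characteristic polynomial (x - 3)^3, but the minimal polynomial of A is (x - 3)^2 while the minimal polynomial of B is x - 3. The minimal polynomial is a similarity invariant, so A and B are not similar.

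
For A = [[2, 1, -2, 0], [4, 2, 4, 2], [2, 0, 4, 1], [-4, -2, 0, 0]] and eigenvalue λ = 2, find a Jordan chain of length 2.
v_1 = [[0, 1, 0, 0]]^T, v_2 = [[1, 0, 0, -2]]^T

We seek v_1 ∈ ker((A - 2I)^2) \ ker(A - 2I), then set v_{i+1} = (A - 2I) v_i.

One such chain is v_1 = [[0, 1, 0, 0]]^T, v_2 = [[1, 0, 0, -2]]^T. Check: (A - 2I) v_2 = [[0, 0, 0, 0]]^T = 0.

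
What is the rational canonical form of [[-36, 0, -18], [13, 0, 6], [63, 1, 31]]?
The invariant factors of A (the non-unit diagonal entries of the Smith normal form of xI - A over ℚ[x]) are (x + 3)(x^2 + 2x + 6), each dividing the next. The characteristic polynomial is their product, (x + 3)(x^2 + 2x + 6).

The rational canonical form is the block-diagonal matrix of companion matrices C(f_i):
R = [[0, 0, -18], [1, 0, -12], [0, 1, -5]].

Note the characteristic polynomial does not split into linear factors over ℚ, so A has no Jordan form over ℚ; the rational canonical form exists over any field.

R = [[0, 0, -18], [1, 0, -12], [0, 1, -5]]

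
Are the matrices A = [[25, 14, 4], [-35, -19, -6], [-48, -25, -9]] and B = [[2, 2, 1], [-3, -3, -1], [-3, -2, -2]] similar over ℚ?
Both have characteristic polynomial (x + 1)^3, but the minimal polynomial of A is (x + 1)^3 while the minimal polynomial of B is (x + 1)^2. The minimal polynomial is a similarity invariant, so A and B are not similar.

No.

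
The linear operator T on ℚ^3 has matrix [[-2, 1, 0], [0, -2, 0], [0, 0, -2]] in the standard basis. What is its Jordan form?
The characteristic polynomial is det(xI - A) = (x + 2)^3, so the eigenvalues are -2 (algebraic multiplicity 3).

For λ = -2: rank(A + 2I) = 1, rank((A + 2I)^2) = 0. The eigenspace has dimension 3 - 1 = 2, so there are 2 Jordan blocks; the rank sequence gives block sizes [2, 1].

Assembling the blocks gives the Jordan form J above.

J = [[-2, 1, 0], [0, -2, 0], [0, 0, -2]]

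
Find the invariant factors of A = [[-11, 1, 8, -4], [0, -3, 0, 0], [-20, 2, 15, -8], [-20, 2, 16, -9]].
The Jordan structure of A has elementary divisors (x + 3)^2, (x + 1), (x + 1). Arranging the block sizes at each eigenvalue in decreasing order and taking row products gives the invariant factors.

Invariant factors (smallest first, each dividing the next): x + 1, (x + 1)(x + 3)^2.

Check: the last factor (x + 1)(x + 3)^2 is the minimal polynomial, and the product (x + 1)^2(x + 3)^2 is the characteristic polynomial.

x + 1, (x + 1)(x + 3)^2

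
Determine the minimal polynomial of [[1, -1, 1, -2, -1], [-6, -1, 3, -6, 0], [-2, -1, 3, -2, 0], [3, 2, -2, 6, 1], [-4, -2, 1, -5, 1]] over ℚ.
m_A(x) = (x - 2)^3

The characteristic polynomial factors as (x - 2)^5. The minimal polynomial is ∏(x - λ)^{k_λ} where k_λ is the size of the largest Jordan block at λ.

For λ = 2: rank(A - 2I) = 3, and the largest Jordan block has size 3 (the smallest k with rank((A - 2I)^k) = rank((A - 2I)^(k+1))).

So m_A(x) = (x - 2)^3.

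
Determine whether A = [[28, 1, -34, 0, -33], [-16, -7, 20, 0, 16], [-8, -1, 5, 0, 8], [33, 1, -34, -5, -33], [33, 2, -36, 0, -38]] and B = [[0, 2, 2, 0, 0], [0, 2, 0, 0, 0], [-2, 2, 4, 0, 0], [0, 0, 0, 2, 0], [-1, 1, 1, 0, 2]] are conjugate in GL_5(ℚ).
No.

trace(A) = -17 but trace(B) = 10. The trace is a similarity invariant, so A and B are not similar.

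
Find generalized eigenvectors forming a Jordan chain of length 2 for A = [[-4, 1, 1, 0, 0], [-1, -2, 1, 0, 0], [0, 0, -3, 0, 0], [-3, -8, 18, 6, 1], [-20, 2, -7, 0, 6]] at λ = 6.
v_1 = [[0, 0, 0, 0, 1]]^T, v_2 = [[0, 0, 0, 1, 0]]^T

We seek v_1 ∈ ker((A - 6I)^2) \ ker(A - 6I), then set v_{i+1} = (A - 6I) v_i.

One such chain is v_1 = [[0, 0, 0, 0, 1]]^T, v_2 = [[0, 0, 0, 1, 0]]^T. Check: (A - 6I) v_2 = [[0, 0, 0, 0, 0]]^T = 0.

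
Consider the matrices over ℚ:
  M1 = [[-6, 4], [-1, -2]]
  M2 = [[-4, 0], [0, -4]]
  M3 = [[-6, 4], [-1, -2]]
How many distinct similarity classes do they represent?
Characteristic polynomials: χ_{M1} = (x + 4)^2, χ_{M2} = (x + 4)^2, χ_{M3} = (x + 4)^2.

{M1, M3}: invariant factors (x + 4)^2.

{M2}: invariant factors x + 4, x + 4.

Matrices are similar if and only if their invariant-factor lists agree; the partition into similarity classes is {M1, M3}, {M2}.

2 classes: {M1, M3}, {M2}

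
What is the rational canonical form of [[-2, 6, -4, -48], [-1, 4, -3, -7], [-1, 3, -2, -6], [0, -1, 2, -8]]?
R = [[0, 0, 0, -36], [1, 0, 0, 48], [0, 1, 0, -4], [0, 0, 1, -8]]

The invariant factors of A (the non-unit diagonal entries of the Smith normal form of xI - A over ℚ[x]) are (x^2 + 4x - 6)^2, each dividing the next. The characteristic polynomial is their product, (x^2 + 4x - 6)^2.

The rational canonical form is the block-diagonal matrix of companion matrices C(f_i):
R = [[0, 0, 0, -36], [1, 0, 0, 48], [0, 1, 0, -4], [0, 0, 1, -8]].

Note the characteristic polynomial does not split into linear factors over ℚ, so A has no Jordan form over ℚ; the rational canonical form exists over any field.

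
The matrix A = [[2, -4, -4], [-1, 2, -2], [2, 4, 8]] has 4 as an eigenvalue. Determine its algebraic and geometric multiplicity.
algebraic multiplicity 3, geometric multiplicity 2

The characteristic polynomial is (x - 4)^3, so the factor x - 4 appears with exponent 3: the algebraic multiplicity is 3.

rank(A - 4I) = 1, so the eigenspace has dimension 3 - 1 = 2: the geometric multiplicity is 2.

Since 2 < 3, A is not diagonalizable.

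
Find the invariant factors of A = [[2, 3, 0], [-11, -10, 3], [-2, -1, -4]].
The Jordan structure of A has elementary divisors (x + 4)^3. Arranging the block sizes at each eigenvalue in decreasing order and taking row products gives the invariant factors.

Invariant factors (smallest first, each dividing the next): (x + 4)^3.

Check: the last factor (x + 4)^3 is the minimal polynomial, and the product (x + 4)^3 is the characteristic polynomial.

(x + 4)^3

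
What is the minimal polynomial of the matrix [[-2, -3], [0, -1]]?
m_A(x) = (x + 1)(x + 2)

The characteristic polynomial factors as (x + 1)(x + 2). The minimal polynomial is ∏(x - λ)^{k_λ} where k_λ is the size of the largest Jordan block at λ.

For λ = -2: rank(A + 2I) = 1, and the largest Jordan block has size 1 (the smallest k with rank((A + 2I)^k) = rank((A + 2I)^(k+1))).
For λ = -1: rank(A + I) = 1, and the largest Jordan block has size 1 (the smallest k with rank((A + I)^k) = rank((A + I)^(k+1))).

So m_A(x) = (x + 1)(x + 2).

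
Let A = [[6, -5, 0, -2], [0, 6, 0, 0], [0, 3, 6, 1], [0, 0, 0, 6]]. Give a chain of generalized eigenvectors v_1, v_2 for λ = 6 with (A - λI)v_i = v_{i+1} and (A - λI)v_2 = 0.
We seek v_1 ∈ ker((A - 6I)^2) \ ker(A - 6I), then set v_{i+1} = (A - 6I) v_i.

One such chain is v_1 = [[2, 1, 0, -3]]^T, v_2 = [[1, 0, 0, 0]]^T. Check: (A - 6I) v_2 = [[0, 0, 0, 0]]^T = 0.

v_1 = [[2, 1, 0, -3]]^T, v_2 = [[1, 0, 0, 0]]^T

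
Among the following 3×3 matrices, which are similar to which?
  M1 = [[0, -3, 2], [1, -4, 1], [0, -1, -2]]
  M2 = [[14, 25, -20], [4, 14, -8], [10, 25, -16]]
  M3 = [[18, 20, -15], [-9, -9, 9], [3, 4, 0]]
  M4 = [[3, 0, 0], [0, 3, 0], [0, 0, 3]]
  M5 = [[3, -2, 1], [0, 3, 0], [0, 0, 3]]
4 classes: {M1}, {M2}, {M3, M5}, {M4}

Characteristic polynomials: χ_{M1} = (x + 2)^3, χ_{M2} = (x - 4)^3, χ_{M3} = (x - 3)^3, χ_{M4} = (x - 3)^3, χ_{M5} = (x - 3)^3.

{M1}: invariant factors (x + 2)^3.

{M2}: invariant factors x - 4, (x - 4)^2.

{M3, M5}: invariant factors x - 3, (x - 3)^2.

{M4}: invariant factors x - 3, x - 3, x - 3.

Matrices are similar if and only if their invariant-factor lists agree; the partition into similarity classes is {M1}, {M2}, {M3, M5}, {M4}.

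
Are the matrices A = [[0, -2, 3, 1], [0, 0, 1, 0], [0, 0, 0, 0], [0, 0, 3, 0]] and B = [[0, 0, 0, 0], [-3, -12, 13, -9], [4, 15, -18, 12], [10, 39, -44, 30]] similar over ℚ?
Yes.

Two matrices over a field are similar if and only if they have the same invariant factors.

Both A and B have characteristic polynomial x^4 and minimal polynomial x^3. Computing further, both have invariant factors x, x^3. Hence A and B are similar.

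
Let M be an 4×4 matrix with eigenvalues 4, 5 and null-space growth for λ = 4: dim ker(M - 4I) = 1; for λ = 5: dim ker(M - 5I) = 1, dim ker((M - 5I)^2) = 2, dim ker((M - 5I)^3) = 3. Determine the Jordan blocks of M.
Jordan blocks: (4, 1), (5, 3)

λ = 4: successive nullity increments [1] count blocks of size ≥ k; block sizes are [1].
λ = 5: successive nullity increments [1, 1, 1] count blocks of size ≥ k; block sizes are [3].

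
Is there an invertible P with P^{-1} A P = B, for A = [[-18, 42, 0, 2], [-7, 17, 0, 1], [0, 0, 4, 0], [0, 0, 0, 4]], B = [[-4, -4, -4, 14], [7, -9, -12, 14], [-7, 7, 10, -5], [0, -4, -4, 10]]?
Both have characteristic polynomial (x - 4)^2(x - 3)(x + 4), but the minimal polynomial of A is (x - 4)(x - 3)(x + 4) while the minimal polynomial of B is (x - 4)^2(x - 3)(x + 4). The minimal polynomial is a similarity invariant, so A and B are not similar.

No.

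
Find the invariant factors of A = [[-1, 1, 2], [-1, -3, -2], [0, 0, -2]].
The Jordan structure of A has elementary divisors (x + 2)^2, (x + 2). Arranging the block sizes at each eigenvalue in decreasing order and taking row products gives the invariant factors.

Invariant factors (smallest first, each dividing the next): x + 2, (x + 2)^2.

Check: the last factor (x + 2)^2 is the minimal polynomial, and the product (x + 2)^3 is the characteristic polynomial.

x + 2, (x + 2)^2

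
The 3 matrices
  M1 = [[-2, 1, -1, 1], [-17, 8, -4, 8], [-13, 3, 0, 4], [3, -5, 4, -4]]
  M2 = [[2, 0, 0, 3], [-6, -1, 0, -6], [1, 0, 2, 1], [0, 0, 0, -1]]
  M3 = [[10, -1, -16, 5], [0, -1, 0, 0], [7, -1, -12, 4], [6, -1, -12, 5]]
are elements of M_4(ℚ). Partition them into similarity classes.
Characteristic polynomials: χ_{M1} = (x - 2)^2(x + 1)^2, χ_{M2} = (x - 2)^2(x + 1)^2, χ_{M3} = (x - 2)^2(x + 1)^2.

{M1, M3}: invariant factors (x - 2)^2(x + 1)^2.

{M2}: invariant factors x + 1, (x - 2)^2(x + 1).

Matrices are similar if and only if their invariant-factor lists agree; the partition into similarity classes is {M1, M3}, {M2}.

2 classes: {M1, M3}, {M2}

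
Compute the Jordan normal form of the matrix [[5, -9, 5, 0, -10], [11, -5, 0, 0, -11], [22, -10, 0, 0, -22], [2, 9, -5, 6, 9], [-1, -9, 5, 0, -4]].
The characteristic polynomial is det(xI - A) = x(x - 6)^2(x + 5)^2, so the eigenvalues are -5 (algebraic multiplicity 2), 0 (algebraic multiplicity 1), 6 (algebraic multiplicity 2).

For λ = -5: rank(A + 5I) = 4, rank((A + 5I)^2) = 3. The eigenspace has dimension 5 - 4 = 1, so there is 1 Jordan block; the rank sequence gives block sizes [2].

For λ = 0: algebraic multiplicity 1 gives one 1×1 block.

For λ = 6: rank(A - 6I) = 4, rank((A - 6I)^2) = 3. The eigenspace has dimension 5 - 4 = 1, so there is 1 Jordan block; the rank sequence gives block sizes [2].

Assembling the blocks gives the Jordan form J above.

J = [[-5, 1, 0, 0, 0], [0, -5, 0, 0, 0], [0, 0, 0, 0, 0], [0, 0, 0, 6, 1], [0, 0, 0, 0, 6]]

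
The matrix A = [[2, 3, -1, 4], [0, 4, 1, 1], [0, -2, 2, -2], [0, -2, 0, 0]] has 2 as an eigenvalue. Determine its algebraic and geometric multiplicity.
The characteristic polynomial is (x - 2)^4, so the factor x - 2 appears with exponent 4: the algebraic multiplicity is 4.

rank(A - 2I) = 2, so the eigenspace has dimension 4 - 2 = 2: the geometric multiplicity is 2.

Since 2 < 4, A is not diagonalizable.

algebraic multiplicity 4, geometric multiplicity 2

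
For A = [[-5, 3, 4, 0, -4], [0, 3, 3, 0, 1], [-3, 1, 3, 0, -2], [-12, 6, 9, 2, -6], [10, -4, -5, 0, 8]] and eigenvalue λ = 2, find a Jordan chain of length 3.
v_1 = [[2, 0, 1, 0, -2]]^T, v_2 = [[-2, 1, -1, -3, 3]]^T, v_3 = [[1, 1, 0, 3, -1]]^T

We seek v_1 ∈ ker((A - 2I)^3) \ ker((A - 2I)^2), then set v_{i+1} = (A - 2I) v_i.

One such chain is v_1 = [[2, 0, 1, 0, -2]]^T, v_2 = [[-2, 1, -1, -3, 3]]^T, v_3 = [[1, 1, 0, 3, -1]]^T. Check: (A - 2I) v_3 = [[0, 0, 0, 0, 0]]^T = 0.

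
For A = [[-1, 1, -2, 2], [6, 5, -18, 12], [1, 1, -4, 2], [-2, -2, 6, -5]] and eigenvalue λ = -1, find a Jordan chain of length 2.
v_1 = [[0, 1, 0, 0]]^T, v_2 = [[1, 6, 1, -2]]^T

We seek v_1 ∈ ker((A + I)^2) \ ker(A + I), then set v_{i+1} = (A + I) v_i.

One such chain is v_1 = [[0, 1, 0, 0]]^T, v_2 = [[1, 6, 1, -2]]^T. Check: (A + I) v_2 = [[0, 0, 0, 0]]^T = 0.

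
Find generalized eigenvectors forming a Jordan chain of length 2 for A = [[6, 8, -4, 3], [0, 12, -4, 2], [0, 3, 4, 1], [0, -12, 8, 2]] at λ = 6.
v_1 = [[1, 1, 1, -1]]^T, v_2 = [[1, 0, 0, 0]]^T

We seek v_1 ∈ ker((A - 6I)^2) \ ker(A - 6I), then set v_{i+1} = (A - 6I) v_i.

One such chain is v_1 = [[1, 1, 1, -1]]^T, v_2 = [[1, 0, 0, 0]]^T. Check: (A - 6I) v_2 = [[0, 0, 0, 0]]^T = 0.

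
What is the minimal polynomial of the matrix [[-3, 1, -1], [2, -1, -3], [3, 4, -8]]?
The characteristic polynomial factors as (x + 4)^3. The minimal polynomial is ∏(x - λ)^{k_λ} where k_λ is the size of the largest Jordan block at λ.

For λ = -4: rank(A + 4I) = 2, and the largest Jordan block has size 3 (the smallest k with rank((A + 4I)^k) = rank((A + 4I)^(k+1))).

So m_A(x) = (x + 4)^3.

m_A(x) = (x + 4)^3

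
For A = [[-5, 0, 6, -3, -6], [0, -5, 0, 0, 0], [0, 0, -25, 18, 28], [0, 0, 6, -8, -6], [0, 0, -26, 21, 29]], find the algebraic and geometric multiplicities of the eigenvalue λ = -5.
The characteristic polynomial is (x - 3)(x + 2)(x + 5)^3, so the factor x + 5 appears with exponent 3: the algebraic multiplicity is 3.

rank(A + 5I) = 2, so the eigenspace has dimension 5 - 2 = 3: the geometric multiplicity is 3.

algebraic multiplicity 3, geometric multiplicity 3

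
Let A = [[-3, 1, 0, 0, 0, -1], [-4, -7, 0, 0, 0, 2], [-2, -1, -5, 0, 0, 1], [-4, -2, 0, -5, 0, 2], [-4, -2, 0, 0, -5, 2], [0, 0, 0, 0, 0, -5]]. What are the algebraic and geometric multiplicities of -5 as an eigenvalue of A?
The characteristic polynomial is (x + 5)^6, so the factor x + 5 appears with exponent 6: the algebraic multiplicity is 6.

rank(A + 5I) = 1, so the eigenspace has dimension 6 - 1 = 5: the geometric multiplicity is 5.

Since 5 < 6, A is not diagonalizable.

algebraic multiplicity 6, geometric multiplicity 5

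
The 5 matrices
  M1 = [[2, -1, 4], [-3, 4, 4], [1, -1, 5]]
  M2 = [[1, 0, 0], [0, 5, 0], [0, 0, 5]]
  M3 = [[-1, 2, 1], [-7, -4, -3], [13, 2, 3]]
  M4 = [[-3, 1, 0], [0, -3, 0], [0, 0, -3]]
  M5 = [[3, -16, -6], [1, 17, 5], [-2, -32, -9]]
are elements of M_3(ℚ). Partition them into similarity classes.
Characteristic polynomials: χ_{M1} = (x - 5)^2(x - 1), χ_{M2} = (x - 5)^2(x - 1), χ_{M3} = (x - 2)(x + 2)^2, χ_{M4} = (x + 3)^3, χ_{M5} = (x - 5)^2(x - 1).

{M1, M5}: invariant factors (x - 5)^2(x - 1).

{M2}: invariant factors x - 5, (x - 5)(x - 1).

{M3}: invariant factors (x - 2)(x + 2)^2.

{M4}: invariant factors x + 3, (x + 3)^2.

Matrices are similar if and only if their invariant-factor lists agree; the partition into similarity classes is {M1, M5}, {M2}, {M3}, {M4}.

4 classes: {M1, M5}, {M2}, {M3}, {M4}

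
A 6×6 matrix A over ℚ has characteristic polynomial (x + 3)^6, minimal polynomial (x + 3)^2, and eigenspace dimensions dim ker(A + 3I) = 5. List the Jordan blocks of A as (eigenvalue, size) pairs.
λ = -3: algebraic multiplicity 6 (exponent in χ_A), largest block size 2 (exponent in m_A), 5 blocks (geometric multiplicity). These force block sizes [2, 1, 1, 1, 1].

Jordan blocks: (-3, 2), (-3, 1), (-3, 1), (-3, 1), (-3, 1)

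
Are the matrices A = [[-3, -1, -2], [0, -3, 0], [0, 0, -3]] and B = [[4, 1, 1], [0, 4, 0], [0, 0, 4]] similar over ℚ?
trace(A) = -9 but trace(B) = 12. The trace is a similarity invariant, so A and B are not similar.

No.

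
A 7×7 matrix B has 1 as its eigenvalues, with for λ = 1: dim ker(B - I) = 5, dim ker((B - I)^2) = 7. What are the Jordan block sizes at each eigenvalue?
λ = 1: successive nullity increments [5, 2] count blocks of size ≥ k; block sizes are [2, 2, 1, 1, 1].

Jordan blocks: (1, 2), (1, 2), (1, 1), (1, 1), (1, 1)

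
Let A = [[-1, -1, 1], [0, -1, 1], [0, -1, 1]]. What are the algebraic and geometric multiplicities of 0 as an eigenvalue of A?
algebraic multiplicity 2, geometric multiplicity 1

The characteristic polynomial is x^2(x + 1), so the factor x appears with exponent 2: the algebraic multiplicity is 2.

rank(A) = 2, so the eigenspace has dimension 3 - 2 = 1: the geometric multiplicity is 1.

Since 1 < 2, A is not diagonalizable.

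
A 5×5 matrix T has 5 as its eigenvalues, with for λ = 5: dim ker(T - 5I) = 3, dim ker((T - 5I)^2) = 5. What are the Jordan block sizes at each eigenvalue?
Jordan blocks: (5, 2), (5, 2), (5, 1)

λ = 5: successive nullity increments [3, 2] count blocks of size ≥ k; block sizes are [2, 2, 1].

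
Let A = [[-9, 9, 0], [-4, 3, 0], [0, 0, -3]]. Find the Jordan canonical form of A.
The characteristic polynomial is det(xI - A) = (x + 3)^3, so the eigenvalues are -3 (algebraic multiplicity 3).

For λ = -3: rank(A + 3I) = 1, rank((A + 3I)^2) = 0. The eigenspace has dimension 3 - 1 = 2, so there are 2 Jordan blocks; the rank sequence gives block sizes [2, 1].

Assembling the blocks gives the Jordan form J above.

J = [[-3, 1, 0], [0, -3, 0], [0, 0, -3]]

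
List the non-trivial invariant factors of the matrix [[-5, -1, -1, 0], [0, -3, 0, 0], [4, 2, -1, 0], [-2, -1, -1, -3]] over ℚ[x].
The Jordan structure of A has elementary divisors (x + 3)^2, (x + 3), (x + 3). Arranging the block sizes at each eigenvalue in decreasing order and taking row products gives the invariant factors.

Invariant factors (smallest first, each dividing the next): x + 3, x + 3, (x + 3)^2.

Check: the last factor (x + 3)^2 is the minimal polynomial, and the product (x + 3)^4 is the characteristic polynomial.

x + 3, x + 3, (x + 3)^2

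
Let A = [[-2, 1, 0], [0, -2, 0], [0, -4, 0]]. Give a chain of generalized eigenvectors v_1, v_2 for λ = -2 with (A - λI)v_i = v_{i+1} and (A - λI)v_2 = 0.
We seek v_1 ∈ ker((A + 2I)^2) \ ker(A + 2I), then set v_{i+1} = (A + 2I) v_i.

One such chain is v_1 = [[1, 1, 2]]^T, v_2 = [[1, 0, 0]]^T. Check: (A + 2I) v_2 = [[0, 0, 0]]^T = 0.

v_1 = [[1, 1, 2]]^T, v_2 = [[1, 0, 0]]^T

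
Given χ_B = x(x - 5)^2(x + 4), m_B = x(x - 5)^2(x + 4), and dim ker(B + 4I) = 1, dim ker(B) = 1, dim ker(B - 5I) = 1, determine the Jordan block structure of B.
λ = -4: algebraic multiplicity 1 (exponent in χ_B), largest block size 1 (exponent in m_B), 1 block (geometric multiplicity). This forces block sizes [1].
λ = 0: algebraic multiplicity 1 (exponent in χ_B), largest block size 1 (exponent in m_B), 1 block (geometric multiplicity). This forces block sizes [1].
λ = 5: algebraic multiplicity 2 (exponent in χ_B), largest block size 2 (exponent in m_B), 1 block (geometric multiplicity). This forces block sizes [2].

Jordan blocks: (-4, 1), (0, 1), (5, 2)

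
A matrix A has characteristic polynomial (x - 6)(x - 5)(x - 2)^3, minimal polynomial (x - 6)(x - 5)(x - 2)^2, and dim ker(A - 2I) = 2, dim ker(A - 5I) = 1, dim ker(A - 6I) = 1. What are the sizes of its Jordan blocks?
Jordan blocks: (2, 2), (2, 1), (5, 1), (6, 1)

λ = 2: algebraic multiplicity 3 (exponent in χ_A), largest block size 2 (exponent in m_A), 2 blocks (geometric multiplicity). These force block sizes [2, 1].
λ = 5: algebraic multiplicity 1 (exponent in χ_A), largest block size 1 (exponent in m_A), 1 block (geometric multiplicity). This forces block sizes [1].
λ = 6: algebraic multiplicity 1 (exponent in χ_A), largest block size 1 (exponent in m_A), 1 block (geometric multiplicity). This forces block sizes [1].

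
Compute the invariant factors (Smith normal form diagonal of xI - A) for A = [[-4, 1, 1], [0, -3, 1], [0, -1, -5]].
x + 4, (x + 4)^2

The Jordan structure of A has elementary divisors (x + 4)^2, (x + 4). Arranging the block sizes at each eigenvalue in decreasing order and taking row products gives the invariant factors.

Invariant factors (smallest first, each dividing the next): x + 4, (x + 4)^2.

Check: the last factor (x + 4)^2 is the minimal polynomial, and the product (x + 4)^3 is the characteristic polynomial.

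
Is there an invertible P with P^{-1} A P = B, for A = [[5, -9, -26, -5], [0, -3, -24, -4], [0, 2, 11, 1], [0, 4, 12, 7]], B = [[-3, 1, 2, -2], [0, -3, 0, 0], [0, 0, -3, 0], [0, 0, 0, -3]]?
trace(A) = 20 but trace(B) = -12. The trace is a similarity invariant, so A and B are not similar.

No.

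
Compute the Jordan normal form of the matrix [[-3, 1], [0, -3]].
The characteristic polynomial is det(xI - A) = (x + 3)^2, so the eigenvalues are -3 (algebraic multiplicity 2).

For λ = -3: rank(A + 3I) = 1, rank((A + 3I)^2) = 0. The eigenspace has dimension 2 - 1 = 1, so there is 1 Jordan block; the rank sequence gives block sizes [2].

Assembling the blocks gives the Jordan form J above.

J = [[-3, 1], [0, -3]]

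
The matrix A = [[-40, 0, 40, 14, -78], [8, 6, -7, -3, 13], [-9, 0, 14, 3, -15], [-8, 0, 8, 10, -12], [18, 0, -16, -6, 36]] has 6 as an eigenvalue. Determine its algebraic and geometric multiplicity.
algebraic multiplicity 4, geometric multiplicity 2

The characteristic polynomial is (x - 6)^4(x - 2), so the factor x - 6 appears with exponent 4: the algebraic multiplicity is 4.

rank(A - 6I) = 3, so the eigenspace has dimension 5 - 3 = 2: the geometric multiplicity is 2.

Since 2 < 4, A is not diagonalizable.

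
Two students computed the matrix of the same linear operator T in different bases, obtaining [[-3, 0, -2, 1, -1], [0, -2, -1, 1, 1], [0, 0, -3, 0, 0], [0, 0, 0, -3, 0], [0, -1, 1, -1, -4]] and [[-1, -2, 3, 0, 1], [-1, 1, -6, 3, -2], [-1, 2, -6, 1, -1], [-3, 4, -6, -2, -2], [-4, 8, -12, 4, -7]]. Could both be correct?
Yes.

Two matrices over a field are similar if and only if they have the same invariant factors.

Both A and B have characteristic polynomial (x + 3)^5 and minimal polynomial (x + 3)^3. Computing further, both have invariant factors x + 3, x + 3, (x + 3)^3. Hence A and B are similar.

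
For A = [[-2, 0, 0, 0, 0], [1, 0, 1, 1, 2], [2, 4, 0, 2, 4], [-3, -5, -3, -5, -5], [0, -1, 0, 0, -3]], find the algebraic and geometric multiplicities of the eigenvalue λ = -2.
algebraic multiplicity 5, geometric multiplicity 3

The characteristic polynomial is (x + 2)^5, so the factor x + 2 appears with exponent 5: the algebraic multiplicity is 5.

rank(A + 2I) = 2, so the eigenspace has dimension 5 - 2 = 3: the geometric multiplicity is 3.

Since 3 < 5, A is not diagonalizable.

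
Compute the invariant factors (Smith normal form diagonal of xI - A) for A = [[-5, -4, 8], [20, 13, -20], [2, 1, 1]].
The Jordan structure of A has elementary divisors (x - 3)^2, (x - 3). Arranging the block sizes at each eigenvalue in decreasing order and taking row products gives the invariant factors.

Invariant factors (smallest first, each dividing the next): x - 3, (x - 3)^2.

Check: the last factor (x - 3)^2 is the minimal polynomial, and the product (x - 3)^3 is the characteristic polynomial.

x - 3, (x - 3)^2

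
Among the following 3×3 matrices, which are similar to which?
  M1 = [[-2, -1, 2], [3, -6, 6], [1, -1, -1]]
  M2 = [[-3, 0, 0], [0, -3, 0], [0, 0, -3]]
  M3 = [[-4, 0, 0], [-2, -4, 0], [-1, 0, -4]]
Characteristic polynomials: χ_{M1} = (x + 3)^3, χ_{M2} = (x + 3)^3, χ_{M3} = (x + 4)^3.

{M1}: invariant factors x + 3, (x + 3)^2.

{M2}: invariant factors x + 3, x + 3, x + 3.

{M3}: invariant factors x + 4, (x + 4)^2.

Matrices are similar if and only if their invariant-factor lists agree; the partition into similarity classes is {M1}, {M2}, {M3}.

3 classes: {M1}, {M2}, {M3}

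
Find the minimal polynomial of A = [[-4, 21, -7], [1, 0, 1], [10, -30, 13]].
m_A(x) = (x - 3)^2

The characteristic polynomial factors as (x - 3)^3. The minimal polynomial is ∏(x - λ)^{k_λ} where k_λ is the size of the largest Jordan block at λ.

For λ = 3: rank(A - 3I) = 1, and the largest Jordan block has size 2 (the smallest k with rank((A - 3I)^k) = rank((A - 3I)^(k+1))).

So m_A(x) = (x - 3)^2.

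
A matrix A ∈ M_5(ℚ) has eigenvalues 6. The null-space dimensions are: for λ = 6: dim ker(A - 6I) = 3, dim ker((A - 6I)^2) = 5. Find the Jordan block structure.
λ = 6: successive nullity increments [3, 2] count blocks of size ≥ k; block sizes are [2, 2, 1].

Jordan blocks: (6, 2), (6, 2), (6, 1)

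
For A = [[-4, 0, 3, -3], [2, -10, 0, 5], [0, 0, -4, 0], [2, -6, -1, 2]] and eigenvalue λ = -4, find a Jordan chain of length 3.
We seek v_1 ∈ ker((A + 4I)^3) \ ker((A + 4I)^2), then set v_{i+1} = (A + 4I) v_i.

One such chain is v_1 = [[-5, -1, 1, 1]]^T, v_2 = [[0, 1, 0, 1]]^T, v_3 = [[-3, -1, 0, 0]]^T. Check: (A + 4I) v_3 = [[0, 0, 0, 0]]^T = 0.

v_1 = [[-5, -1, 1, 1]]^T, v_2 = [[0, 1, 0, 1]]^T, v_3 = [[-3, -1, 0, 0]]^T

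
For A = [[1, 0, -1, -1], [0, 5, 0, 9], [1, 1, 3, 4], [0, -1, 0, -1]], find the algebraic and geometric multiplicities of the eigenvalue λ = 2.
The characteristic polynomial is (x - 2)^4, so the factor x - 2 appears with exponent 4: the algebraic multiplicity is 4.

rank(A - 2I) = 2, so the eigenspace has dimension 4 - 2 = 2: the geometric multiplicity is 2.

Since 2 < 4, A is not diagonalizable.

algebraic multiplicity 4, geometric multiplicity 2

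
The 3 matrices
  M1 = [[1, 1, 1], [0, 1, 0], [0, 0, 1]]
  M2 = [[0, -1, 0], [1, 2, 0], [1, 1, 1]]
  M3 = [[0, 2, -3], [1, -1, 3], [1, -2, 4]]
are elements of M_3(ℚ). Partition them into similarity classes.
1 class: {M1, M2, M3}

Characteristic polynomials: χ_{M1} = (x - 1)^3, χ_{M2} = (x - 1)^3, χ_{M3} = (x - 1)^3.

{M1, M2, M3}: invariant factors x - 1, (x - 1)^2.

Matrices are similar if and only if their invariant-factor lists agree; the partition into similarity classes is {M1, M2, M3}.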